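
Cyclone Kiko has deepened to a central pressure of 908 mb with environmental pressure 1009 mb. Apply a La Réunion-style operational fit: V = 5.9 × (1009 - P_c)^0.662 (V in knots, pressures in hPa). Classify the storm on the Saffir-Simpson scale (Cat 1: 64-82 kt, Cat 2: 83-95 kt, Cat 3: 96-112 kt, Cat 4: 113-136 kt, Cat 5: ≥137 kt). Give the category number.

ΔP = 1009 − 908 = 101 mb.
V ≈ 5.9 × 101^0.662 = 5.9 × 21.23 ≈ 125 kt.
125 kt falls in the Category 4 band.

4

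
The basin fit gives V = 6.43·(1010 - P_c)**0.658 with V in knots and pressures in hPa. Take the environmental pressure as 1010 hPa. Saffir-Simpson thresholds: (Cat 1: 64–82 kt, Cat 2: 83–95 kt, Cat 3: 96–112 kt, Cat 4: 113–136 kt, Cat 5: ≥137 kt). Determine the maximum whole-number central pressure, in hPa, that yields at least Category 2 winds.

961 hPa

Category 2 begins at V = 83 kt.
Required ΔP = (83/6.43)^(1/0.658) = 12.908^1.520 ≈ 48.78 hPa.
P_c ≤ 1010 − 48.78 = 961.22, so the highest integer P_c is 961 hPa.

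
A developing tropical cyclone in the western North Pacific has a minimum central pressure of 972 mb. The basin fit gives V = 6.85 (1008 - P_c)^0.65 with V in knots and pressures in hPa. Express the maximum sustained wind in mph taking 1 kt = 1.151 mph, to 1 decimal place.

ΔP = 1008 − 972 = 36 mb.
V ≈ 6.85 × 36^0.65 = 6.85 × 10.271 ≈ 70.354 kt.
70.354 × 1.151 ≈ 80.98 mph → 81.0 mph.

81.0 mph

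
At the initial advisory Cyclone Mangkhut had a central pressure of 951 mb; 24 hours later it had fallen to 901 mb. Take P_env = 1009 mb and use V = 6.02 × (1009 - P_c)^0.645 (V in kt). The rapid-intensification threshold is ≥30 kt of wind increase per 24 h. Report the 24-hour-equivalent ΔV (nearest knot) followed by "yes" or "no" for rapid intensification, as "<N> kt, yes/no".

V₁: ΔP = 58, V ≈ 6.02 × 58^0.645 ≈ 82.61 kt.
V₂: ΔP = 108, V ≈ 6.02 × 108^0.645 ≈ 123.35 kt.
ΔV over 24 h = 40.74 kt → 24 h equivalent = 40.74 × 24/24 ≈ 40.74 kt.
41 kt ≥ 30 kt ⇒ rapid intensification.

41 kt, yes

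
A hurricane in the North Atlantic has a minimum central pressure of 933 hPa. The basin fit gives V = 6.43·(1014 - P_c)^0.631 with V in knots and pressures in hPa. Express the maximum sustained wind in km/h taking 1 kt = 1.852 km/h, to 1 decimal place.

ΔP = 1014 − 933 = 81 hPa.
V ≈ 6.43 × 81^0.631 = 6.43 × 16.005 ≈ 102.912 kt.
102.912 × 1.852 ≈ 190.59 km/h → 190.6 km/h.

190.6 km/h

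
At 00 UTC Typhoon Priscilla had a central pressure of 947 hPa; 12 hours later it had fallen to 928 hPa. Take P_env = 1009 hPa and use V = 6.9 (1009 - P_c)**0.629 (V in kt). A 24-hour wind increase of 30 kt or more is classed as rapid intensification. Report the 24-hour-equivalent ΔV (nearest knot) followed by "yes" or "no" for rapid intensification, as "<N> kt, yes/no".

34 kt, yes

V₁: ΔP = 62, V ≈ 6.9 × 62^0.629 ≈ 92.53 kt.
V₂: ΔP = 81, V ≈ 6.9 × 81^0.629 ≈ 109.47 kt.
ΔV over 12 h = 16.94 kt → 24 h equivalent = 16.94 × 24/12 ≈ 33.88 kt.
34 kt ≥ 30 kt ⇒ rapid intensification.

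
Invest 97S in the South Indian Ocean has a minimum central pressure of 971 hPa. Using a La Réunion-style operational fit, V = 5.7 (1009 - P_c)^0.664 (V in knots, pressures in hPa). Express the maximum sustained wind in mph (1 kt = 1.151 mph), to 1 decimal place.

73.4 mph

ΔP = 1009 − 971 = 38 hPa.
V ≈ 5.7 × 38^0.664 = 5.7 × 11.194 ≈ 63.804 kt.
63.804 × 1.151 ≈ 73.44 mph → 73.4 mph.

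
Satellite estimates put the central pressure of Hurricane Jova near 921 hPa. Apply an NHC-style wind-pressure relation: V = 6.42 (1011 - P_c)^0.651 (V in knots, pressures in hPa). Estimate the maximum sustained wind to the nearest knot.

120 kt

ΔP = 1011 − 921 = 90 hPa.
90^0.651 ≈ 18.716.
V ≈ 6.42 × 18.716 ≈ 120.2 kt.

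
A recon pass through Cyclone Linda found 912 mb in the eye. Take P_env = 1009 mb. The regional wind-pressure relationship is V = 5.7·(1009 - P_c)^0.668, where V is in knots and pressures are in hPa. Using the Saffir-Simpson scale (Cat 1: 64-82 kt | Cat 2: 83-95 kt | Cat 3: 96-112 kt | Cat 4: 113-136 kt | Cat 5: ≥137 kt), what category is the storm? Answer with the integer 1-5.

4

ΔP = 1009 − 912 = 97 mb.
V ≈ 5.7 × 97^0.668 = 5.7 × 21.24 ≈ 121 kt.
121 kt falls in the Category 4 band.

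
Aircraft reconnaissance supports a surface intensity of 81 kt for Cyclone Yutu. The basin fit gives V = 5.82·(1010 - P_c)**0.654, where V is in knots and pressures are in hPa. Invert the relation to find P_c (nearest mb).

954 mb

ΔP = (V / 5.82)^(1/0.654) = (81/5.82)^1.529.
81/5.82 = 13.918; 13.918^1.529 ≈ 56.05 mb.
P_c = 1010 − 56.05 = 953.95 ≈ 954 mb.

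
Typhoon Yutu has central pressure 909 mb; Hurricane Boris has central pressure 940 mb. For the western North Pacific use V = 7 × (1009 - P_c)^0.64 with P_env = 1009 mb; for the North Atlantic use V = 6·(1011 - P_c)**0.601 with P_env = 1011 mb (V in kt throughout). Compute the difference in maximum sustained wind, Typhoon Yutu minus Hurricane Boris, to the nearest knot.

Typhoon Yutu: ΔP = 100; V ≈ 7 × 100^0.64 ≈ 133.38 kt.
Hurricane Boris: ΔP = 71; V ≈ 6 × 71^0.601 ≈ 77.76 kt.
Difference ≈ 133.38 − 77.76 = 55.62 → 56 kt.

56 kt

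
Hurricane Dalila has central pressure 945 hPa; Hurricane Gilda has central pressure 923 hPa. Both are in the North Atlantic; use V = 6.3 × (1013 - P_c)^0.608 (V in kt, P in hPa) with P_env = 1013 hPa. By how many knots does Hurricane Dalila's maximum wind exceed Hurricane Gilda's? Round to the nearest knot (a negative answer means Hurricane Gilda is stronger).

-15 kt

Hurricane Dalila: ΔP = 68; V ≈ 6.3 × 68^0.608 ≈ 81.94 kt.
Hurricane Gilda: ΔP = 90; V ≈ 6.3 × 90^0.608 ≈ 97.17 kt.
Difference ≈ 81.94 − 97.17 = -15.23 → -15 kt.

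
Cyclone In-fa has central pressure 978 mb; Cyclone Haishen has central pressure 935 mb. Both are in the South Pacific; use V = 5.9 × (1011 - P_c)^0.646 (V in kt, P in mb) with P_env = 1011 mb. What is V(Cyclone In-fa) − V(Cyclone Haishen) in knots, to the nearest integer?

-40 kt

Cyclone In-fa: ΔP = 33; V ≈ 5.9 × 33^0.646 ≈ 56.47 kt.
Cyclone Haishen: ΔP = 76; V ≈ 5.9 × 76^0.646 ≈ 96.80 kt.
Difference ≈ 56.47 − 96.80 = -40.33 → -40 kt.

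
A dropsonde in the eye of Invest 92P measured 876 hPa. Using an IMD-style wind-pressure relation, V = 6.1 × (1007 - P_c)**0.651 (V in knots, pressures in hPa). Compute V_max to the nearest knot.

ΔP = 1007 − 876 = 131 hPa.
131^0.651 ≈ 23.897.
V ≈ 6.1 × 23.897 ≈ 145.8 kt.

146 kt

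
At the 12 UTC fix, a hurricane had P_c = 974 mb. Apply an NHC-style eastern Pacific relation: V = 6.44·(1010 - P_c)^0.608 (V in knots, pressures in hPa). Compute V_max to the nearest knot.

57 kt

ΔP = 1010 − 974 = 36 mb.
36^0.608 ≈ 8.836.
V ≈ 6.44 × 8.836 ≈ 56.9 kt.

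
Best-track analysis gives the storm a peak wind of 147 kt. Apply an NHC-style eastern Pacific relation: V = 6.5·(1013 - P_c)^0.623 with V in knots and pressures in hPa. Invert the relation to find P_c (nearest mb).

864 mb

ΔP = (V / 6.5)^(1/0.623) = (147/6.5)^1.605.
147/6.5 = 22.615; 22.615^1.605 ≈ 149.28 mb.
P_c = 1013 − 149.28 = 863.72 ≈ 864 mb.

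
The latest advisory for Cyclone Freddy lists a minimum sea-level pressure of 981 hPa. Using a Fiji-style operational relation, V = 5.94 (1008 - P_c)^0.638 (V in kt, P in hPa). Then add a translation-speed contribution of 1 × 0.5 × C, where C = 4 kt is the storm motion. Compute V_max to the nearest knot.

ΔP = 1008 − 981 = 27 hPa.
27^0.638 ≈ 8.189.
V ≈ 5.94 × 8.189 ≈ 48.6 kt.
Translation term: 1 × 0.5 × 4 = 2 kt.
Corrected V ≈ 50.6 kt → 51 kt.

51 kt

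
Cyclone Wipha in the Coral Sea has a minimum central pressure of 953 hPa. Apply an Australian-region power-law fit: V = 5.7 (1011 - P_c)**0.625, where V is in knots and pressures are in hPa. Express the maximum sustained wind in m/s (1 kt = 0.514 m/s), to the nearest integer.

ΔP = 1011 − 953 = 58 hPa.
V ≈ 5.7 × 58^0.625 = 5.7 × 12.652 ≈ 72.114 kt.
72.114 × 0.514 ≈ 37.07 m/s → 37 m/s.

37 m/s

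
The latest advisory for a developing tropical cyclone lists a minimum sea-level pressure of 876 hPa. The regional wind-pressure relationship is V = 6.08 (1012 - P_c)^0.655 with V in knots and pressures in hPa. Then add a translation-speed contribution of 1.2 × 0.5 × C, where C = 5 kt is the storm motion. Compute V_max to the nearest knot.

ΔP = 1012 − 876 = 136 hPa.
136^0.655 ≈ 24.973.
V ≈ 6.08 × 24.973 ≈ 151.8 kt.
Translation term: 1.2 × 0.5 × 5 = 3 kt.
Corrected V ≈ 154.8 kt → 155 kt.

155 kt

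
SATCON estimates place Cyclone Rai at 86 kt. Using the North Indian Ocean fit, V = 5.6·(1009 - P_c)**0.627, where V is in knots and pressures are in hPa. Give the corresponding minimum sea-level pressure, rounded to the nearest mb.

931 mb

ΔP = (V / 5.6)^(1/0.627) = (86/5.6)^1.595.
86/5.6 = 15.357; 15.357^1.595 ≈ 77.99 mb.
P_c = 1009 − 77.99 = 931.01 ≈ 931 mb.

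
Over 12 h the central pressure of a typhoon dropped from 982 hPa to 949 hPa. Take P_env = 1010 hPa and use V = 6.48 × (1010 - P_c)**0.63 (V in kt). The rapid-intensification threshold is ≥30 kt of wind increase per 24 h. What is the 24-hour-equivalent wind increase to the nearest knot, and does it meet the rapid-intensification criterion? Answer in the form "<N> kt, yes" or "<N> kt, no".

67 kt, yes

V₁: ΔP = 28, V ≈ 6.48 × 28^0.63 ≈ 52.88 kt.
V₂: ΔP = 61, V ≈ 6.48 × 61^0.63 ≈ 86.36 kt.
ΔV over 12 h = 33.48 kt → 24 h equivalent = 33.48 × 24/12 ≈ 66.96 kt.
67 kt ≥ 30 kt ⇒ rapid intensification.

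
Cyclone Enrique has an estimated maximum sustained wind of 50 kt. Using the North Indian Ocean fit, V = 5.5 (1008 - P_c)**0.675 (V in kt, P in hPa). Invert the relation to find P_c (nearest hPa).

ΔP = (V / 5.5)^(1/0.675) = (50/5.5)^1.481.
50/5.5 = 9.091; 9.091^1.481 ≈ 26.31 hPa.
P_c = 1008 − 26.31 = 981.69 ≈ 982 hPa.

982 hPa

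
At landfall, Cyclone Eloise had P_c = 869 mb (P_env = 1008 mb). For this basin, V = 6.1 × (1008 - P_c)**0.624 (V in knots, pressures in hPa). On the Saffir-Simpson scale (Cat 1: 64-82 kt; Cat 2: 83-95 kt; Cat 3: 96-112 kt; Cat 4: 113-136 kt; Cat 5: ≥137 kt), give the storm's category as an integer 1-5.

4

ΔP = 1008 − 869 = 139 mb.
V ≈ 6.1 × 139^0.624 = 6.1 × 21.74 ≈ 133 kt.
133 kt falls in the Category 4 band.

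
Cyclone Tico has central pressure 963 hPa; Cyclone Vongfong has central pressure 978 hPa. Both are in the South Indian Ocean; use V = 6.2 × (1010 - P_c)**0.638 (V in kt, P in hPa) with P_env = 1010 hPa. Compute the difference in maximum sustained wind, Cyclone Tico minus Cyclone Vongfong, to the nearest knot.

Cyclone Tico: ΔP = 47; V ≈ 6.2 × 47^0.638 ≈ 72.31 kt.
Cyclone Vongfong: ΔP = 32; V ≈ 6.2 × 32^0.638 ≈ 56.58 kt.
Difference ≈ 72.31 − 56.58 = 15.73 → 16 kt.

16 kt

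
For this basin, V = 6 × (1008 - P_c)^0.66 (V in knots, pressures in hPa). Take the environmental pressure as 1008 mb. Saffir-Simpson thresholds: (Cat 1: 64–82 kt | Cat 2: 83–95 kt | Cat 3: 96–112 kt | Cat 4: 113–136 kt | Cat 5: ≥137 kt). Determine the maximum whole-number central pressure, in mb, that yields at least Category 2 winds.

954 mb

Category 2 begins at V = 83 kt.
Required ΔP = (83/6)^(1/0.66) = 13.833^1.515 ≈ 53.54 mb.
P_c ≤ 1008 − 53.54 = 954.46, so the highest integer P_c is 954 mb.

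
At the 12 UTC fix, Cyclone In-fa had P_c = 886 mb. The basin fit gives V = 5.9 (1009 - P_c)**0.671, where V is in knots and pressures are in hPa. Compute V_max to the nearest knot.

149 kt

ΔP = 1009 − 886 = 123 mb.
123^0.671 ≈ 25.254.
V ≈ 5.9 × 25.254 ≈ 149.0 kt.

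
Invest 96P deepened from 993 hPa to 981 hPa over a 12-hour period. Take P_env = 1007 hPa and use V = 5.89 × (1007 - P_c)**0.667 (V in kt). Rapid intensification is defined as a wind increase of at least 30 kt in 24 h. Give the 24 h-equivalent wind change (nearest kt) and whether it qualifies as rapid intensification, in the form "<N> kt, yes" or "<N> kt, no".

V₁: ΔP = 14, V ≈ 5.89 × 14^0.667 ≈ 34.24 kt.
V₂: ΔP = 26, V ≈ 5.89 × 26^0.667 ≈ 51.75 kt.
ΔV over 12 h = 17.51 kt → 24 h equivalent = 17.51 × 24/12 ≈ 35.02 kt.
35 kt ≥ 30 kt ⇒ rapid intensification.

35 kt, yes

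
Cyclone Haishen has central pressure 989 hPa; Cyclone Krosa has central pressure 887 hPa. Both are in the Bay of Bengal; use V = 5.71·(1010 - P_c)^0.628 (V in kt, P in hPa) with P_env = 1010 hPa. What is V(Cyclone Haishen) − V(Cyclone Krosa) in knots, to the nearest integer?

Cyclone Haishen: ΔP = 21; V ≈ 5.71 × 21^0.628 ≈ 38.64 kt.
Cyclone Krosa: ΔP = 123; V ≈ 5.71 × 123^0.628 ≈ 117.25 kt.
Difference ≈ 38.64 − 117.25 = -78.61 → -79 kt.

-79 kt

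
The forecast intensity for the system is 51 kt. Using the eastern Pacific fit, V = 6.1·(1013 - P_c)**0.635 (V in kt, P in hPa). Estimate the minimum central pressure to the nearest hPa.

ΔP = (V / 6.1)^(1/0.635) = (51/6.1)^1.575.
51/6.1 = 8.361; 8.361^1.575 ≈ 28.34 hPa.
P_c = 1013 − 28.34 = 984.66 ≈ 985 hPa.

985 hPa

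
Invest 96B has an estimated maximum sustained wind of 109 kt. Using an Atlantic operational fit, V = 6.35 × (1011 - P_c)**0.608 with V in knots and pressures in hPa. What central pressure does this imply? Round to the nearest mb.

904 mb

ΔP = (V / 6.35)^(1/0.608) = (109/6.35)^1.645.
109/6.35 = 17.165; 17.165^1.645 ≈ 107.32 mb.
P_c = 1011 − 107.32 = 903.68 ≈ 904 mb.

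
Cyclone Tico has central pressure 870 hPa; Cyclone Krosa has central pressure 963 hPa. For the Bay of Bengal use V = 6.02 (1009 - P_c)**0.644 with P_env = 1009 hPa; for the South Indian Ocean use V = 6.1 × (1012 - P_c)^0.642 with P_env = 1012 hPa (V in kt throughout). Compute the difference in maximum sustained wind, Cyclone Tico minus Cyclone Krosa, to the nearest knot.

70 kt

Cyclone Tico: ΔP = 139; V ≈ 6.02 × 139^0.644 ≈ 144.44 kt.
Cyclone Krosa: ΔP = 49; V ≈ 6.1 × 49^0.642 ≈ 74.21 kt.
Difference ≈ 144.44 − 74.21 = 70.23 → 70 kt.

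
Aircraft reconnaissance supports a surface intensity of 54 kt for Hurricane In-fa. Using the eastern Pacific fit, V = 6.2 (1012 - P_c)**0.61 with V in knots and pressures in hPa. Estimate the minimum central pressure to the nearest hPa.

977 hPa

ΔP = (V / 6.2)^(1/0.61) = (54/6.2)^1.639.
54/6.2 = 8.710; 8.710^1.639 ≈ 34.75 hPa.
P_c = 1012 − 34.75 = 977.25 ≈ 977 hPa.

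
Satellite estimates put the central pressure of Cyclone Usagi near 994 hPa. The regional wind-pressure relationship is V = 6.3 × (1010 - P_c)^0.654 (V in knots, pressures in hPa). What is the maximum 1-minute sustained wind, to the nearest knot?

ΔP = 1010 − 994 = 16 hPa.
16^0.654 ≈ 6.130.
V ≈ 6.3 × 6.130 ≈ 38.6 kt.

39 kt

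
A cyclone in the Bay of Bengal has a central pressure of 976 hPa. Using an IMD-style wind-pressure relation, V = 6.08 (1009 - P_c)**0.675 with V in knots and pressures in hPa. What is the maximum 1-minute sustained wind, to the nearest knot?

64 kt

ΔP = 1009 − 976 = 33 hPa.
33^0.675 ≈ 10.592.
V ≈ 6.08 × 10.592 ≈ 64.4 kt.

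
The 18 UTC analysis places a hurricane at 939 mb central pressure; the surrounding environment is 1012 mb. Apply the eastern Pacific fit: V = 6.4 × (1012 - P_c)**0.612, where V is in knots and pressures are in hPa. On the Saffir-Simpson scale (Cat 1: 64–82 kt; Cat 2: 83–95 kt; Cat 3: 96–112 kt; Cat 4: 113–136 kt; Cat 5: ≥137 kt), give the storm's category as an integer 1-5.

2

ΔP = 1012 − 939 = 73 mb.
V ≈ 6.4 × 73^0.612 = 6.4 × 13.82 ≈ 88 kt.
88 kt falls in the Category 2 band.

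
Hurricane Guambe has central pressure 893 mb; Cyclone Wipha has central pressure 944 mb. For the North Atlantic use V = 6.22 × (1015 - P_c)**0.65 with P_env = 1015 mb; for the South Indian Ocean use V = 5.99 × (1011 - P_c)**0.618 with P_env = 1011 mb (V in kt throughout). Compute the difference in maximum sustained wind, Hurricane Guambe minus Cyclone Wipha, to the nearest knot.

61 kt

Hurricane Guambe: ΔP = 122; V ≈ 6.22 × 122^0.65 ≈ 141.23 kt.
Cyclone Wipha: ΔP = 67; V ≈ 5.99 × 67^0.618 ≈ 80.53 kt.
Difference ≈ 141.23 − 80.53 = 60.70 → 61 kt.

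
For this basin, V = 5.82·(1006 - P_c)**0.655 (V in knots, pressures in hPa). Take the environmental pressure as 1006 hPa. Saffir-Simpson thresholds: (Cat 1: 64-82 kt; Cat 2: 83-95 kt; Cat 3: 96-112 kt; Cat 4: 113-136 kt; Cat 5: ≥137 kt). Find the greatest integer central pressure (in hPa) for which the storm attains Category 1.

Category 1 begins at V = 64 kt.
Required ΔP = (64/5.82)^(1/0.655) = 10.997^1.527 ≈ 38.88 hPa.
P_c ≤ 1006 − 38.88 = 967.12, so the highest integer P_c is 967 hPa.

967 hPa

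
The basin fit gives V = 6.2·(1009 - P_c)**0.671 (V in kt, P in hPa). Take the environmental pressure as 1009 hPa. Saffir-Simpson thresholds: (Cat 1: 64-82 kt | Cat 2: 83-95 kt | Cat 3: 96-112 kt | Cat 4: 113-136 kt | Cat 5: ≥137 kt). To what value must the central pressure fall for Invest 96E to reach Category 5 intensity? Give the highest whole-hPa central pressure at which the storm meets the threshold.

908 hPa

Category 5 begins at V = 137 kt.
Required ΔP = (137/6.2)^(1/0.671) = 22.097^1.490 ≈ 100.80 hPa.
P_c ≤ 1009 − 100.80 = 908.20, so the highest integer P_c is 908 hPa.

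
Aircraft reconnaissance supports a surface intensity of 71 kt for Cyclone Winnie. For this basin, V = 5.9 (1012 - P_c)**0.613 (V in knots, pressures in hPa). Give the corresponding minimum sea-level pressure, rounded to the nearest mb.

ΔP = (V / 5.9)^(1/0.613) = (71/5.9)^1.631.
71/5.9 = 12.034; 12.034^1.631 ≈ 57.87 mb.
P_c = 1012 − 57.87 = 954.13 ≈ 954 mb.

954 mb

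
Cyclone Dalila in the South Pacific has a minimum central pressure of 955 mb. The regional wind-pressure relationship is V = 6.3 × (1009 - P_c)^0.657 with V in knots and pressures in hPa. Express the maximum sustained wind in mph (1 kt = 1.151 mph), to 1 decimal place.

ΔP = 1009 − 955 = 54 mb.
V ≈ 6.3 × 54^0.657 = 6.3 × 13.746 ≈ 86.601 kt.
86.601 × 1.151 ≈ 99.68 mph → 99.7 mph.

99.7 mph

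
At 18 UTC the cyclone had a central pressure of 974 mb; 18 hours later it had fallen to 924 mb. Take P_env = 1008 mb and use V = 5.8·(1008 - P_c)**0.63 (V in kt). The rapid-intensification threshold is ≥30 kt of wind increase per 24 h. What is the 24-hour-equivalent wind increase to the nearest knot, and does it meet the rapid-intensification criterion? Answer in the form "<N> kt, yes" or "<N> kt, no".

V₁: ΔP = 34, V ≈ 5.8 × 34^0.63 ≈ 53.49 kt.
V₂: ΔP = 84, V ≈ 5.8 × 84^0.63 ≈ 94.56 kt.
ΔV over 18 h = 41.07 kt → 24 h equivalent = 41.07 × 24/18 ≈ 54.76 kt.
55 kt ≥ 30 kt ⇒ rapid intensification.

55 kt, yes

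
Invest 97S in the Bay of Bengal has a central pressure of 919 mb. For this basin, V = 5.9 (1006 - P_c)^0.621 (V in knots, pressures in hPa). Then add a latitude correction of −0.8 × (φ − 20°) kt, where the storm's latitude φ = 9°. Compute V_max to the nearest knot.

ΔP = 1006 − 919 = 87 mb.
87^0.621 ≈ 16.012.
V ≈ 5.9 × 16.012 ≈ 94.5 kt.
Latitude correction: −0.8 × (9 − 20) = 8.8 kt.
Corrected V ≈ 103.3 kt → 103 kt.

103 kt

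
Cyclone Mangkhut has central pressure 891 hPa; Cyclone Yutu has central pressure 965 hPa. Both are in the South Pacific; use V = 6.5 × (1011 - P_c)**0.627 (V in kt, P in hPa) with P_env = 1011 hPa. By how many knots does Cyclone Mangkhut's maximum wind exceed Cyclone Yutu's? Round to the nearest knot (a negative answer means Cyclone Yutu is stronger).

59 kt

Cyclone Mangkhut: ΔP = 120; V ≈ 6.5 × 120^0.627 ≈ 130.79 kt.
Cyclone Yutu: ΔP = 46; V ≈ 6.5 × 46^0.627 ≈ 71.69 kt.
Difference ≈ 130.79 − 71.69 = 59.10 → 59 kt.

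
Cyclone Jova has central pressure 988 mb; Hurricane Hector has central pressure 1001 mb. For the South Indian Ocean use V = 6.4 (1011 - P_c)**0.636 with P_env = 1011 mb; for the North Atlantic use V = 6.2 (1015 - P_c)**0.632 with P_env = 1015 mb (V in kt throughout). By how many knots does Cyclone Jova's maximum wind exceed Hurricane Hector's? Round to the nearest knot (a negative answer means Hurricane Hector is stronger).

14 kt

Cyclone Jova: ΔP = 23; V ≈ 6.4 × 23^0.636 ≈ 47.02 kt.
Hurricane Hector: ΔP = 14; V ≈ 6.2 × 14^0.632 ≈ 32.87 kt.
Difference ≈ 47.02 − 32.87 = 14.15 → 14 kt.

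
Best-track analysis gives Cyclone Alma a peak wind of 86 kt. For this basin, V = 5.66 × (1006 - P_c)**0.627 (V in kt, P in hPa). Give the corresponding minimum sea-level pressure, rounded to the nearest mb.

929 mb

ΔP = (V / 5.66)^(1/0.627) = (86/5.66)^1.595.
86/5.66 = 15.194; 15.194^1.595 ≈ 76.68 mb.
P_c = 1006 − 76.68 = 929.32 ≈ 929 mb.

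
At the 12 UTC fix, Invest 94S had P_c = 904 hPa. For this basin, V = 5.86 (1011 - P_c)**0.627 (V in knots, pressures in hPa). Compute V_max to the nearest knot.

110 kt

ΔP = 1011 − 904 = 107 hPa.
107^0.627 ≈ 18.725.
V ≈ 5.86 × 18.725 ≈ 109.7 kt.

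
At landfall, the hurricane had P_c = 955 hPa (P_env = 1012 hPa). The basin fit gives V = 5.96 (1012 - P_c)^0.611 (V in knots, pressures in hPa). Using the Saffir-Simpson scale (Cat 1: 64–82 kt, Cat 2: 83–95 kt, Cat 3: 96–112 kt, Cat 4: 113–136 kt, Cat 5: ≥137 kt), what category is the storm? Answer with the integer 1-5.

1

ΔP = 1012 − 955 = 57 hPa.
V ≈ 5.96 × 57^0.611 = 5.96 × 11.83 ≈ 70 kt.
70 kt falls in the Category 1 band.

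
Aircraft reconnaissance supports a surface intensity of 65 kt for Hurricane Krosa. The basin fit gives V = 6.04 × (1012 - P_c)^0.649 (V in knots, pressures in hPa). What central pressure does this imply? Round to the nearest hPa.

973 hPa

ΔP = (V / 6.04)^(1/0.649) = (65/6.04)^1.541.
65/6.04 = 10.762; 10.762^1.541 ≈ 38.90 hPa.
P_c = 1012 − 38.90 = 973.10 ≈ 973 hPa.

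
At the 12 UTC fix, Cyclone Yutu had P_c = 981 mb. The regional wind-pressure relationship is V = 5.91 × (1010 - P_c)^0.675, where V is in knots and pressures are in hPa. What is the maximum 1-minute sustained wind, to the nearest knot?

ΔP = 1010 − 981 = 29 mb.
29^0.675 ≈ 9.708.
V ≈ 5.91 × 9.708 ≈ 57.4 kt.

57 kt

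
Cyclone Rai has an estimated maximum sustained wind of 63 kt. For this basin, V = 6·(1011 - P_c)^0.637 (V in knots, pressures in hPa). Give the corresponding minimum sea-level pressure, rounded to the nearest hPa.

971 hPa

ΔP = (V / 6)^(1/0.637) = (63/6)^1.570.
63/6 = 10.500; 10.500^1.570 ≈ 40.10 hPa.
P_c = 1011 − 40.10 = 970.90 ≈ 971 hPa.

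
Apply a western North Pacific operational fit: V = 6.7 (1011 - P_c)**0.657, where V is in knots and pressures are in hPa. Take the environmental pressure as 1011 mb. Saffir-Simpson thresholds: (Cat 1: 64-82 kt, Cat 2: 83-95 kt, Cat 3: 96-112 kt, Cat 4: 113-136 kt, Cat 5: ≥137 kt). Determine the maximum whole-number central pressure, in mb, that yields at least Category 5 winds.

912 mb

Category 5 begins at V = 137 kt.
Required ΔP = (137/6.7)^(1/0.657) = 20.448^1.522 ≈ 98.83 mb.
P_c ≤ 1011 − 98.83 = 912.17, so the highest integer P_c is 912 mb.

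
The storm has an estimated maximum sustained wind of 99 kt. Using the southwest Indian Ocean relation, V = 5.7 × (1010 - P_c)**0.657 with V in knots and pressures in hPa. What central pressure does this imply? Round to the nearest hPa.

933 hPa

ΔP = (V / 5.7)^(1/0.657) = (99/5.7)^1.522.
99/5.7 = 17.368; 17.368^1.522 ≈ 77.09 hPa.
P_c = 1010 − 77.09 = 932.91 ≈ 933 hPa.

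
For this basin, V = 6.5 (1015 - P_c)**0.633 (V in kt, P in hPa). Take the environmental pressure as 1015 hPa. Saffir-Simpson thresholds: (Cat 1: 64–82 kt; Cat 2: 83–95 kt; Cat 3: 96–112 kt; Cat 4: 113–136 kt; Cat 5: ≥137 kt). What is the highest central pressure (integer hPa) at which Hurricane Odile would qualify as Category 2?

Category 2 begins at V = 83 kt.
Required ΔP = (83/6.5)^(1/0.633) = 12.769^1.580 ≈ 55.91 hPa.
P_c ≤ 1015 − 55.91 = 959.09, so the highest integer P_c is 959 hPa.

959 hPa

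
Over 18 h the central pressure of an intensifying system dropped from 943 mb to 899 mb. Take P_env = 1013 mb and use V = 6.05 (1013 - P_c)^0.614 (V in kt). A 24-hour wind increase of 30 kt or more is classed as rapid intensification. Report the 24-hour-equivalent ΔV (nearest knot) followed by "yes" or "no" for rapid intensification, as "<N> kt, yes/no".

38 kt, yes

V₁: ΔP = 70, V ≈ 6.05 × 70^0.614 ≈ 82.16 kt.
V₂: ΔP = 114, V ≈ 6.05 × 114^0.614 ≈ 110.84 kt.
ΔV over 18 h = 28.68 kt → 24 h equivalent = 28.68 × 24/18 ≈ 38.24 kt.
38 kt ≥ 30 kt ⇒ rapid intensification.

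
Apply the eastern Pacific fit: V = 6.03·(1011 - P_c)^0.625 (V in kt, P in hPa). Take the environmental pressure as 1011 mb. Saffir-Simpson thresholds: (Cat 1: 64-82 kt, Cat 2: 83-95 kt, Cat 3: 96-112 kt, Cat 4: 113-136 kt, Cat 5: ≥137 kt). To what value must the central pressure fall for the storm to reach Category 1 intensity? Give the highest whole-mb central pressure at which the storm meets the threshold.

Category 1 begins at V = 64 kt.
Required ΔP = (64/6.03)^(1/0.625) = 10.614^1.600 ≈ 43.79 mb.
P_c ≤ 1011 − 43.79 = 967.21, so the highest integer P_c is 967 mb.

967 mb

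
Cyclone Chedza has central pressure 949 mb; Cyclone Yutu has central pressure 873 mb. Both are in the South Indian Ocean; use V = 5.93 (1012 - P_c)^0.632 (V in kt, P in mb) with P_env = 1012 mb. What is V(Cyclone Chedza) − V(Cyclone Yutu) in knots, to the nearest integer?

-53 kt

Cyclone Chedza: ΔP = 63; V ≈ 5.93 × 63^0.632 ≈ 81.33 kt.
Cyclone Yutu: ΔP = 139; V ≈ 5.93 × 139^0.632 ≈ 134.10 kt.
Difference ≈ 81.33 − 134.10 = -52.77 → -53 kt.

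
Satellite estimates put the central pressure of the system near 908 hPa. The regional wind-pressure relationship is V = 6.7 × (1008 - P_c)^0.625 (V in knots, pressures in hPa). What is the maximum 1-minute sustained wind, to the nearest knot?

119 kt

ΔP = 1008 − 908 = 100 hPa.
100^0.625 ≈ 17.783.
V ≈ 6.7 × 17.783 ≈ 119.1 kt.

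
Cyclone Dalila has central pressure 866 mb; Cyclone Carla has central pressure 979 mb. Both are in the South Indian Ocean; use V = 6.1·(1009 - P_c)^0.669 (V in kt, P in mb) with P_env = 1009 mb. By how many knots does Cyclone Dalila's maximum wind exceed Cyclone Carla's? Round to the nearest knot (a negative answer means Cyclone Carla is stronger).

Cyclone Dalila: ΔP = 143; V ≈ 6.1 × 143^0.669 ≈ 168.75 kt.
Cyclone Carla: ΔP = 30; V ≈ 6.1 × 30^0.669 ≈ 59.36 kt.
Difference ≈ 168.75 − 59.36 = 109.39 → 109 kt.

109 kt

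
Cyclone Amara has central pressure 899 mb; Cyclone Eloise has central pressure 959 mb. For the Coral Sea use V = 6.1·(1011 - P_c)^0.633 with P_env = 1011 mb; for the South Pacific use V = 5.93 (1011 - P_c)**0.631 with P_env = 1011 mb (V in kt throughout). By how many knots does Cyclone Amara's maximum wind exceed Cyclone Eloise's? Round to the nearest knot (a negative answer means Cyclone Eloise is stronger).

Cyclone Amara: ΔP = 112; V ≈ 6.1 × 112^0.633 ≈ 120.92 kt.
Cyclone Eloise: ΔP = 52; V ≈ 5.93 × 52^0.631 ≈ 71.76 kt.
Difference ≈ 120.92 − 71.76 = 49.16 → 49 kt.

49 kt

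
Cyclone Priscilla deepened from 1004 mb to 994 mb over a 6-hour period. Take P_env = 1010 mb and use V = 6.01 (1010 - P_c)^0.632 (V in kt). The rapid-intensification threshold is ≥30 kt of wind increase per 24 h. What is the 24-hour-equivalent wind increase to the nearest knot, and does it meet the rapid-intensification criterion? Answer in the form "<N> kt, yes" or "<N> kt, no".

V₁: ΔP = 6, V ≈ 6.01 × 6^0.632 ≈ 18.65 kt.
V₂: ΔP = 16, V ≈ 6.01 × 16^0.632 ≈ 34.66 kt.
ΔV over 6 h = 16.01 kt → 24 h equivalent = 16.01 × 24/6 ≈ 64.04 kt.
64 kt ≥ 30 kt ⇒ rapid intensification.

64 kt, yes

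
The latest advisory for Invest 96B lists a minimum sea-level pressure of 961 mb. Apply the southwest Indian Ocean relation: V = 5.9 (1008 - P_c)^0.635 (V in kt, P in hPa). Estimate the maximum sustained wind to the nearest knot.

68 kt

ΔP = 1008 − 961 = 47 mb.
47^0.635 ≈ 11.529.
V ≈ 5.9 × 11.529 ≈ 68.0 kt.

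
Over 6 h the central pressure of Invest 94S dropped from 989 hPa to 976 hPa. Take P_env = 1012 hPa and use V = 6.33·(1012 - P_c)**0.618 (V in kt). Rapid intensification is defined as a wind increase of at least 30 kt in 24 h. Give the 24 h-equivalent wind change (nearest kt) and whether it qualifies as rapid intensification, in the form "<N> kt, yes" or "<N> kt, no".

56 kt, yes

V₁: ΔP = 23, V ≈ 6.33 × 23^0.618 ≈ 43.95 kt.
V₂: ΔP = 36, V ≈ 6.33 × 36^0.618 ≈ 57.97 kt.
ΔV over 6 h = 14.02 kt → 24 h equivalent = 14.02 × 24/6 ≈ 56.08 kt.
56 kt ≥ 30 kt ⇒ rapid intensification.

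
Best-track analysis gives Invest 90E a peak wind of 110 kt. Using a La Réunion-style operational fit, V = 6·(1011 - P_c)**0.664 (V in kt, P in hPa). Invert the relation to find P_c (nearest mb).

ΔP = (V / 6)^(1/0.664) = (110/6)^1.506.
110/6 = 18.333; 18.333^1.506 ≈ 79.89 mb.
P_c = 1011 − 79.89 = 931.11 ≈ 931 mb.

931 mb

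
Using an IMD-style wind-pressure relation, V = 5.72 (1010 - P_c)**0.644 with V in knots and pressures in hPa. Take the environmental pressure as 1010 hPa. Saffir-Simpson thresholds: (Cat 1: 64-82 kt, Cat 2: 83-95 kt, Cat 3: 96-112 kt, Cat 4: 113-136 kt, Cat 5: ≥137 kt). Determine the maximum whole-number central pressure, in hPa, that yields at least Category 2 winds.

Category 2 begins at V = 83 kt.
Required ΔP = (83/5.72)^(1/0.644) = 14.510^1.553 ≈ 63.66 hPa.
P_c ≤ 1010 − 63.66 = 946.34, so the highest integer P_c is 946 hPa.

946 hPa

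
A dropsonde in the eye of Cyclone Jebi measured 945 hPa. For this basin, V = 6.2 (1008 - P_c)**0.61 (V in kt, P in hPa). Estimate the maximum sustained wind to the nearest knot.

ΔP = 1008 − 945 = 63 hPa.
63^0.61 ≈ 12.520.
V ≈ 6.2 × 12.520 ≈ 77.6 kt.

78 kt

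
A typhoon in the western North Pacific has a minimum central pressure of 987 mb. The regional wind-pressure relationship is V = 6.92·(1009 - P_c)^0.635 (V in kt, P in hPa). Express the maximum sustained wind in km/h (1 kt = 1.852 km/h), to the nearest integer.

91 km/h

ΔP = 1009 − 987 = 22 mb.
V ≈ 6.92 × 22^0.635 = 6.92 × 7.119 ≈ 49.266 kt.
49.266 × 1.852 ≈ 91.24 km/h → 91 km/h.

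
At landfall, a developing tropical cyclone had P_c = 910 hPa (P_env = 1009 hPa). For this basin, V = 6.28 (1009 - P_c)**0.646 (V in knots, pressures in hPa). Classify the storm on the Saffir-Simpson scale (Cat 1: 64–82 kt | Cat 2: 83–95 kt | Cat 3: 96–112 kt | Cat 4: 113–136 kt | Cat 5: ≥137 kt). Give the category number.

ΔP = 1009 − 910 = 99 hPa.
V ≈ 6.28 × 99^0.646 = 6.28 × 19.46 ≈ 122 kt.
122 kt falls in the Category 4 band.

4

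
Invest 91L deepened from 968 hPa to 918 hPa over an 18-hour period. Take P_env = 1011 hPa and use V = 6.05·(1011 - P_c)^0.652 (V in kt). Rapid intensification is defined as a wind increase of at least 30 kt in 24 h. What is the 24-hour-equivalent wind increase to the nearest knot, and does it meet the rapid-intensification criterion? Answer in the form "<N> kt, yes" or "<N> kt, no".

61 kt, yes

V₁: ΔP = 43, V ≈ 6.05 × 43^0.652 ≈ 70.27 kt.
V₂: ΔP = 93, V ≈ 6.05 × 93^0.652 ≈ 116.20 kt.
ΔV over 18 h = 45.93 kt → 24 h equivalent = 45.93 × 24/18 ≈ 61.24 kt.
61 kt ≥ 30 kt ⇒ rapid intensification.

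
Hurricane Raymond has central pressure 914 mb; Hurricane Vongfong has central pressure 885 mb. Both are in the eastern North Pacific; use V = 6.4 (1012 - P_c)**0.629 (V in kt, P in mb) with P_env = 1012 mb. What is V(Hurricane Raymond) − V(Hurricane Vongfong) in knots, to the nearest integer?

Hurricane Raymond: ΔP = 98; V ≈ 6.4 × 98^0.629 ≈ 114.46 kt.
Hurricane Vongfong: ΔP = 127; V ≈ 6.4 × 127^0.629 ≈ 134.73 kt.
Difference ≈ 114.46 − 134.73 = -20.27 → -20 kt.

-20 kt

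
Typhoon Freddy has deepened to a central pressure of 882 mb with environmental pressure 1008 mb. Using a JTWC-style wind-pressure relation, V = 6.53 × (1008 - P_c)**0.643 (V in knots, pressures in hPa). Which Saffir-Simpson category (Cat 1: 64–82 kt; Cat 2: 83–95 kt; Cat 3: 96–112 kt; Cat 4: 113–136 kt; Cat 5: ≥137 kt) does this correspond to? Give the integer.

ΔP = 1008 − 882 = 126 mb.
V ≈ 6.53 × 126^0.643 = 6.53 × 22.41 ≈ 146 kt.
146 kt falls in the Category 5 band.

5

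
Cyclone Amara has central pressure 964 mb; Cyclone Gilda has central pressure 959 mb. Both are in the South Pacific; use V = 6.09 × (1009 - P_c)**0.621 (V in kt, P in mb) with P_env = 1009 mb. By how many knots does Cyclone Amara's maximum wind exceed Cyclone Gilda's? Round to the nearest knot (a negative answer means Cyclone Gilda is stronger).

-4 kt

Cyclone Amara: ΔP = 45; V ≈ 6.09 × 45^0.621 ≈ 64.75 kt.
Cyclone Gilda: ΔP = 50; V ≈ 6.09 × 50^0.621 ≈ 69.13 kt.
Difference ≈ 64.75 − 69.13 = -4.38 → -4 kt.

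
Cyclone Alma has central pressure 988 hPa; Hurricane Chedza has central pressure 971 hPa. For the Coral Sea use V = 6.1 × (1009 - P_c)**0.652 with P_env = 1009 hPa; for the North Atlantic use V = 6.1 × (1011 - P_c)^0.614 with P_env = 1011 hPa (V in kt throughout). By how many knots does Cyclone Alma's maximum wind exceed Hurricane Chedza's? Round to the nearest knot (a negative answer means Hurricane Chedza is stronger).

Cyclone Alma: ΔP = 21; V ≈ 6.1 × 21^0.652 ≈ 44.40 kt.
Hurricane Chedza: ΔP = 40; V ≈ 6.1 × 40^0.614 ≈ 58.75 kt.
Difference ≈ 44.40 − 58.75 = -14.35 → -14 kt.

-14 kt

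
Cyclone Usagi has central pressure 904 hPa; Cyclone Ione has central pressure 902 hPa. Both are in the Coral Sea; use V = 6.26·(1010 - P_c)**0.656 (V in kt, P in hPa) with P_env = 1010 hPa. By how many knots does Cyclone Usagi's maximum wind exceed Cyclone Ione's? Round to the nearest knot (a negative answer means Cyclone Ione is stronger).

Cyclone Usagi: ΔP = 106; V ≈ 6.26 × 106^0.656 ≈ 133.41 kt.
Cyclone Ione: ΔP = 108; V ≈ 6.26 × 108^0.656 ≈ 135.05 kt.
Difference ≈ 133.41 − 135.05 = -1.64 → -2 kt.

-2 kt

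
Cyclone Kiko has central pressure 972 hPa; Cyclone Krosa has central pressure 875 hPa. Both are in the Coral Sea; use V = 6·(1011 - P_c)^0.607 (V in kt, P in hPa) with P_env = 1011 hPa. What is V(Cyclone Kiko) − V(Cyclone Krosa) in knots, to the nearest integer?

-63 kt

Cyclone Kiko: ΔP = 39; V ≈ 6 × 39^0.607 ≈ 55.45 kt.
Cyclone Krosa: ΔP = 136; V ≈ 6 × 136^0.607 ≈ 118.36 kt.
Difference ≈ 55.45 − 118.36 = -62.91 → -63 kt.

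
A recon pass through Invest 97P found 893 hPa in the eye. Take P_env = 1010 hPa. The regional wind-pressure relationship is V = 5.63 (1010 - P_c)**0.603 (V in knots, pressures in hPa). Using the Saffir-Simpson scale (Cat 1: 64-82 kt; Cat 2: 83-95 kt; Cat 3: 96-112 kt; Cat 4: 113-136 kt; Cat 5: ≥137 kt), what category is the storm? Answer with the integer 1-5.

ΔP = 1010 − 893 = 117 hPa.
V ≈ 5.63 × 117^0.603 = 5.63 × 17.67 ≈ 99 kt.
99 kt falls in the Category 3 band.

3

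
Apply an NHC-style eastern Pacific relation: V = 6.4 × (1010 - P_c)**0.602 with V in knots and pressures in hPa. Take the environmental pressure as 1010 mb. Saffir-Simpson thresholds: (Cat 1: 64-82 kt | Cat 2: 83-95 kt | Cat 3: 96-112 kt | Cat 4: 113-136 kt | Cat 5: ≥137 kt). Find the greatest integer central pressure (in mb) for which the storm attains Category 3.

Category 3 begins at V = 96 kt.
Required ΔP = (96/6.4)^(1/0.602) = 15.000^1.661 ≈ 89.88 mb.
P_c ≤ 1010 − 89.88 = 920.12, so the highest integer P_c is 920 mb.

920 mb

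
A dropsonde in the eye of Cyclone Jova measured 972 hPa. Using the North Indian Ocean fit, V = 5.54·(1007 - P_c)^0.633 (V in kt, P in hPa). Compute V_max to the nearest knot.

53 kt

ΔP = 1007 − 972 = 35 hPa.
35^0.633 ≈ 9.493.
V ≈ 5.54 × 9.493 ≈ 52.6 kt.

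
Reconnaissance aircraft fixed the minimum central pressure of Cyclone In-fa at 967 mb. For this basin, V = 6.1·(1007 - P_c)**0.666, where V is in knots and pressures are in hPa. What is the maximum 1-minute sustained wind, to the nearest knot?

71 kt

ΔP = 1007 − 967 = 40 mb.
40^0.666 ≈ 11.667.
V ≈ 6.1 × 11.667 ≈ 71.2 kt.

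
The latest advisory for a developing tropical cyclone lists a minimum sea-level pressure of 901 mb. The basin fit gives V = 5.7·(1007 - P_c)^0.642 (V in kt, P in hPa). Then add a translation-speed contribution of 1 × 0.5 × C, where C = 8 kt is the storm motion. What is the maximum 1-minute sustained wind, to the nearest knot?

118 kt

ΔP = 1007 − 901 = 106 mb.
106^0.642 ≈ 19.964.
V ≈ 5.7 × 19.964 ≈ 113.8 kt.
Translation term: 1 × 0.5 × 8 = 4 kt.
Corrected V ≈ 117.8 kt → 118 kt.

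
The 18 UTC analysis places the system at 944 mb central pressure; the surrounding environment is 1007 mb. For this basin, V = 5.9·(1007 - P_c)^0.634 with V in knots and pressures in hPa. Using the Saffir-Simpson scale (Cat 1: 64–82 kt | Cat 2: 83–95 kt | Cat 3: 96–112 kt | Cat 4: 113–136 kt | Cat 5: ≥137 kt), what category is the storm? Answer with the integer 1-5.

1

ΔP = 1007 − 944 = 63 mb.
V ≈ 5.9 × 63^0.634 = 5.9 × 13.83 ≈ 82 kt.
82 kt falls in the Category 1 band.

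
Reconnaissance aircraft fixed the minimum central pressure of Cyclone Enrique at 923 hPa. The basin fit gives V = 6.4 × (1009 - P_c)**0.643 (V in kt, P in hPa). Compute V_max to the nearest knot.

112 kt

ΔP = 1009 − 923 = 86 hPa.
86^0.643 ≈ 17.534.
V ≈ 6.4 × 17.534 ≈ 112.2 kt.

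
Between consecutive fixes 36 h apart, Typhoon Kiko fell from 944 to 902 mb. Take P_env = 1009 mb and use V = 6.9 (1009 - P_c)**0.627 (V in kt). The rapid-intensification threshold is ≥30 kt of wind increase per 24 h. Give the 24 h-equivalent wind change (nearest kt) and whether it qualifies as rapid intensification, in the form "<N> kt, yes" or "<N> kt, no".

V₁: ΔP = 65, V ≈ 6.9 × 65^0.627 ≈ 94.52 kt.
V₂: ΔP = 107, V ≈ 6.9 × 107^0.627 ≈ 129.20 kt.
ΔV over 36 h = 34.68 kt → 24 h equivalent = 34.68 × 24/36 ≈ 23.12 kt.
23 kt < 30 kt ⇒ not rapid intensification.

23 kt, no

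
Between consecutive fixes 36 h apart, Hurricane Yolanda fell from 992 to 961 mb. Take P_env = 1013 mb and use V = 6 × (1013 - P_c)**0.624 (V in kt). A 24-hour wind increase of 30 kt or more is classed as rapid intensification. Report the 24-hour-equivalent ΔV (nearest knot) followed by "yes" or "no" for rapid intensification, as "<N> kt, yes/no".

20 kt, no

V₁: ΔP = 21, V ≈ 6 × 21^0.624 ≈ 40.11 kt.
V₂: ΔP = 52, V ≈ 6 × 52^0.624 ≈ 70.62 kt.
ΔV over 36 h = 30.51 kt → 24 h equivalent = 30.51 × 24/36 ≈ 20.34 kt.
20 kt < 30 kt ⇒ not rapid intensification.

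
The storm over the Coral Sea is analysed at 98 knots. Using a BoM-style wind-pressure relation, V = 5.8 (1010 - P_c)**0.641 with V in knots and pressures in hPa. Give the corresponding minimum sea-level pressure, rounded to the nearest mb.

ΔP = (V / 5.8)^(1/0.641) = (98/5.8)^1.560.
98/5.8 = 16.897; 16.897^1.560 ≈ 82.31 mb.
P_c = 1010 − 82.31 = 927.69 ≈ 928 mb.

928 mb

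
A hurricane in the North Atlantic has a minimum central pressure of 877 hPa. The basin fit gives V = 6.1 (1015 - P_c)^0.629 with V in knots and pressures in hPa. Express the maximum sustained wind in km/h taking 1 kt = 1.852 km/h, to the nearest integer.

ΔP = 1015 − 877 = 138 hPa.
V ≈ 6.1 × 138^0.629 = 6.1 × 22.181 ≈ 135.305 kt.
135.305 × 1.852 ≈ 250.58 km/h → 251 km/h.

251 km/h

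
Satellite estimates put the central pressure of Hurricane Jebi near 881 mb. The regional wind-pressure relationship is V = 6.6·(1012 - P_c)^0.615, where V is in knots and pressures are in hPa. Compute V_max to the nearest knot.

132 kt

ΔP = 1012 − 881 = 131 mb.
131^0.615 ≈ 20.050.
V ≈ 6.6 × 20.050 ≈ 132.3 kt.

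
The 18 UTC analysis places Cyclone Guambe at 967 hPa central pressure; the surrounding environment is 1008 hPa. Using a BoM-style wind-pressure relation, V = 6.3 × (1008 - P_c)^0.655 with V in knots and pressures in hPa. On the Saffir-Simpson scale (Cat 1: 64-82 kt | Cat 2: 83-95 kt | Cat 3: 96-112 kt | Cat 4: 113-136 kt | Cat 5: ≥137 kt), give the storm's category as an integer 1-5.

ΔP = 1008 − 967 = 41 hPa.
V ≈ 6.3 × 41^0.655 = 6.3 × 11.39 ≈ 72 kt.
72 kt falls in the Category 1 band.

1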